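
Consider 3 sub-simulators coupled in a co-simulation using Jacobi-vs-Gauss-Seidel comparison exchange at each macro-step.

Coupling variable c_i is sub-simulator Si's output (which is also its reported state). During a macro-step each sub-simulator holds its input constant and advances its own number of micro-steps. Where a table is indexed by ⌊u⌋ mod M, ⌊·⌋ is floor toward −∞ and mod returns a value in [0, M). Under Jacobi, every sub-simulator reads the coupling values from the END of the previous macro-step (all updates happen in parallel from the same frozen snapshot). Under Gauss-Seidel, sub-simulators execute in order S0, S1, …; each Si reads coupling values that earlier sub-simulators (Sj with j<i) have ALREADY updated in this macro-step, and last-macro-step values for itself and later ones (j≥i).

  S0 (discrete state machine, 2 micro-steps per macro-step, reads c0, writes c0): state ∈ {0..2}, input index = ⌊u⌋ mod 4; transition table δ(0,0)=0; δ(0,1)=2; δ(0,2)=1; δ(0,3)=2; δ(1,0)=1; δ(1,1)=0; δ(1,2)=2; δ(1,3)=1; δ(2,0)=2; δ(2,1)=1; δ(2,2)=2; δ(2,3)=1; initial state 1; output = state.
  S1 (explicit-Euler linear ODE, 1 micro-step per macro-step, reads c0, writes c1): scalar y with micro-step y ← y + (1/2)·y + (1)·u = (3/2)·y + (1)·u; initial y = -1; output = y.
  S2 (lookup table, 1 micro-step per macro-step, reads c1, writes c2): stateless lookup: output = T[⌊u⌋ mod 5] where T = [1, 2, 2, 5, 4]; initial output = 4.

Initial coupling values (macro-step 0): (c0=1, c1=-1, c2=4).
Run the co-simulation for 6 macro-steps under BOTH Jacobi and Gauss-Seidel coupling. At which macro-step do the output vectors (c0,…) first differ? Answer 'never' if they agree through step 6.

first divergence at macro-step: 1

[Jacobi] macro 1: S0 reads c0=1 → after 2×micro: 2; S1 reads c0=1 → after 1×micro: -1/2; S2 reads c1=-1 → after 1×micro: 4 ⇒ (c0=2, c1=-1/2, c2=4)
[Jacobi] macro 2: S0 reads c0=2 → after 2×micro: 2; S1 reads c0=2 → after 1×micro: 5/4; S2 reads c1=-1/2 → after 1×micro: 4 ⇒ (c0=2, c1=5/4, c2=4)
[Jacobi] macro 3: S0 reads c0=2 → after 2×micro: 2; S1 reads c0=2 → after 1×micro: 31/8; S2 reads c1=5/4 → after 1×micro: 2 ⇒ (c0=2, c1=31/8, c2=2)
[Jacobi] macro 4: S0 reads c0=2 → after 2×micro: 2; S1 reads c0=2 → after 1×micro: 125/16; S2 reads c1=31/8 → after 1×micro: 5 ⇒ (c0=2, c1=125/16, c2=5)
[Jacobi] macro 5: S0 reads c0=2 → after 2×micro: 2; S1 reads c0=2 → after 1×micro: 439/32; S2 reads c1=125/16 → after 1×micro: 2 ⇒ (c0=2, c1=439/32, c2=2)
[Jacobi] macro 6: S0 reads c0=2 → after 2×micro: 2; S1 reads c0=2 → after 1×micro: 1445/64; S2 reads c1=439/32 → after 1×micro: 5 ⇒ (c0=2, c1=1445/64, c2=5)
[Gauss-Seidel] macro 1: S0 reads c0=1 → after 2×micro: 2; S1 reads c0=2 → after 1×micro: 1/2; S2 reads c1=1/2 → after 1×micro: 1 ⇒ (c0=2, c1=1/2, c2=1)
[Gauss-Seidel] macro 2: S0 reads c0=2 → after 2×micro: 2; S1 reads c0=2 → after 1×micro: 11/4; S2 reads c1=11/4 → after 1×micro: 2 ⇒ (c0=2, c1=11/4, c2=2)
[Gauss-Seidel] macro 3: S0 reads c0=2 → after 2×micro: 2; S1 reads c0=2 → after 1×micro: 49/8; S2 reads c1=49/8 → after 1×micro: 2 ⇒ (c0=2, c1=49/8, c2=2)
[Gauss-Seidel] macro 4: S0 reads c0=2 → after 2×micro: 2; S1 reads c0=2 → after 1×micro: 179/16; S2 reads c1=179/16 → after 1×micro: 2 ⇒ (c0=2, c1=179/16, c2=2)
[Gauss-Seidel] macro 5: S0 reads c0=2 → after 2×micro: 2; S1 reads c0=2 → after 1×micro: 601/32; S2 reads c1=601/32 → after 1×micro: 5 ⇒ (c0=2, c1=601/32, c2=5)
[Gauss-Seidel] macro 6: S0 reads c0=2 → after 2×micro: 2; S1 reads c0=2 → after 1×micro: 1931/64; S2 reads c1=1931/64 → after 1×micro: 1 ⇒ (c0=2, c1=1931/64, c2=1)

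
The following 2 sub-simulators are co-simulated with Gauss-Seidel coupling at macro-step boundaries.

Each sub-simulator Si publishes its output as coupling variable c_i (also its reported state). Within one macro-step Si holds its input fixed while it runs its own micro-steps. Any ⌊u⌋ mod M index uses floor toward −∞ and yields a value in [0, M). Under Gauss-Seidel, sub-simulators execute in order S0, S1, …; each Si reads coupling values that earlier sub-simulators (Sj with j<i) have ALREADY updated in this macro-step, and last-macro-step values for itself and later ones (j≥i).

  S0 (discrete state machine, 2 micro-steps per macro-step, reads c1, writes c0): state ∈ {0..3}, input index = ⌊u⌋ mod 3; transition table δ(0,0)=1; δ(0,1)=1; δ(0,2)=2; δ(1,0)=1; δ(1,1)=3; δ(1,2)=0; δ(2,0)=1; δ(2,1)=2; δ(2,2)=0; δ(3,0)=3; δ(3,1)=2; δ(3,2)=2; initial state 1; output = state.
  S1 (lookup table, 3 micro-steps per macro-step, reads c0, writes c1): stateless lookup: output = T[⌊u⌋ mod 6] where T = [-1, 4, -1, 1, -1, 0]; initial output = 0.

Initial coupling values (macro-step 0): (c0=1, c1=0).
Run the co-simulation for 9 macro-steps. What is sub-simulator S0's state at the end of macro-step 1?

S0 state at macro-step 1 = 1

macro 1: S0 reads c1=0 → after 2×micro: 1; S1 reads c0=1 → after 3×micro: 4 ⇒ (c0=1, c1=4)
macro 2: S0 reads c1=4 → after 2×micro: 2; S1 reads c0=2 → after 3×micro: -1 ⇒ (c0=2, c1=-1)
macro 3: S0 reads c1=-1 → after 2×micro: 2; S1 reads c0=2 → after 3×micro: -1 ⇒ (c0=2, c1=-1)
macro 4: S0 reads c1=-1 → after 2×micro: 2; S1 reads c0=2 → after 3×micro: -1 ⇒ (c0=2, c1=-1)
macro 5: S0 reads c1=-1 → after 2×micro: 2; S1 reads c0=2 → after 3×micro: -1 ⇒ (c0=2, c1=-1)
macro 6: S0 reads c1=-1 → after 2×micro: 2; S1 reads c0=2 → after 3×micro: -1 ⇒ (c0=2, c1=-1)
macro 7: S0 reads c1=-1 → after 2×micro: 2; S1 reads c0=2 → after 3×micro: -1 ⇒ (c0=2, c1=-1)
macro 8: S0 reads c1=-1 → after 2×micro: 2; S1 reads c0=2 → after 3×micro: -1 ⇒ (c0=2, c1=-1)
macro 9: S0 reads c1=-1 → after 2×micro: 2; S1 reads c0=2 → after 3×micro: -1 ⇒ (c0=2, c1=-1)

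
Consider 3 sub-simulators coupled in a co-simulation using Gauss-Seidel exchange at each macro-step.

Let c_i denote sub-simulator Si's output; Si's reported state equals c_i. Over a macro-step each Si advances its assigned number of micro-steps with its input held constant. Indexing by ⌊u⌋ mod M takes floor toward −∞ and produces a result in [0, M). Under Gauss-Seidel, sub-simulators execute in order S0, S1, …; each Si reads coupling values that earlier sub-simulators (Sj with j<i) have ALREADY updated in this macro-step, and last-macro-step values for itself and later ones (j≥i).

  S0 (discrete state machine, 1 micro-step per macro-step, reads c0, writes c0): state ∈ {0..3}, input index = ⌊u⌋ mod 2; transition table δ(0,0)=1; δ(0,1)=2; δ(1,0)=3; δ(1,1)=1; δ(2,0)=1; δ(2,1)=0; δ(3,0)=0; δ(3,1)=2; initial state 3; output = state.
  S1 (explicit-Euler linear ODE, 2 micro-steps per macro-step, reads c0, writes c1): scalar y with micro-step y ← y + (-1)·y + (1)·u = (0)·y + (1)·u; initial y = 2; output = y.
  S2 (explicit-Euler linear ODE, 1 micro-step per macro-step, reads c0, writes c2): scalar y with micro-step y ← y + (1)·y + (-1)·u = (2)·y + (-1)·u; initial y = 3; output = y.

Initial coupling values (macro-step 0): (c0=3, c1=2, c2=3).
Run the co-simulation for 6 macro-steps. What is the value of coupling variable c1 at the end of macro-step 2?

c1 at macro-step 2 = 1

macro 1: S0 reads c0=3 → after 1×micro: 2; S1 reads c0=2 → after 2×micro: 2; S2 reads c0=2 → after 1×micro: 4 ⇒ (c0=2, c1=2, c2=4)
macro 2: S0 reads c0=2 → after 1×micro: 1; S1 reads c0=1 → after 2×micro: 1; S2 reads c0=1 → after 1×micro: 7 ⇒ (c0=1, c1=1, c2=7)
macro 3: S0 reads c0=1 → after 1×micro: 1; S1 reads c0=1 → after 2×micro: 1; S2 reads c0=1 → after 1×micro: 13 ⇒ (c0=1, c1=1, c2=13)
macro 4: S0 reads c0=1 → after 1×micro: 1; S1 reads c0=1 → after 2×micro: 1; S2 reads c0=1 → after 1×micro: 25 ⇒ (c0=1, c1=1, c2=25)
macro 5: S0 reads c0=1 → after 1×micro: 1; S1 reads c0=1 → after 2×micro: 1; S2 reads c0=1 → after 1×micro: 49 ⇒ (c0=1, c1=1, c2=49)
macro 6: S0 reads c0=1 → after 1×micro: 1; S1 reads c0=1 → after 2×micro: 1; S2 reads c0=1 → after 1×micro: 97 ⇒ (c0=1, c1=1, c2=97)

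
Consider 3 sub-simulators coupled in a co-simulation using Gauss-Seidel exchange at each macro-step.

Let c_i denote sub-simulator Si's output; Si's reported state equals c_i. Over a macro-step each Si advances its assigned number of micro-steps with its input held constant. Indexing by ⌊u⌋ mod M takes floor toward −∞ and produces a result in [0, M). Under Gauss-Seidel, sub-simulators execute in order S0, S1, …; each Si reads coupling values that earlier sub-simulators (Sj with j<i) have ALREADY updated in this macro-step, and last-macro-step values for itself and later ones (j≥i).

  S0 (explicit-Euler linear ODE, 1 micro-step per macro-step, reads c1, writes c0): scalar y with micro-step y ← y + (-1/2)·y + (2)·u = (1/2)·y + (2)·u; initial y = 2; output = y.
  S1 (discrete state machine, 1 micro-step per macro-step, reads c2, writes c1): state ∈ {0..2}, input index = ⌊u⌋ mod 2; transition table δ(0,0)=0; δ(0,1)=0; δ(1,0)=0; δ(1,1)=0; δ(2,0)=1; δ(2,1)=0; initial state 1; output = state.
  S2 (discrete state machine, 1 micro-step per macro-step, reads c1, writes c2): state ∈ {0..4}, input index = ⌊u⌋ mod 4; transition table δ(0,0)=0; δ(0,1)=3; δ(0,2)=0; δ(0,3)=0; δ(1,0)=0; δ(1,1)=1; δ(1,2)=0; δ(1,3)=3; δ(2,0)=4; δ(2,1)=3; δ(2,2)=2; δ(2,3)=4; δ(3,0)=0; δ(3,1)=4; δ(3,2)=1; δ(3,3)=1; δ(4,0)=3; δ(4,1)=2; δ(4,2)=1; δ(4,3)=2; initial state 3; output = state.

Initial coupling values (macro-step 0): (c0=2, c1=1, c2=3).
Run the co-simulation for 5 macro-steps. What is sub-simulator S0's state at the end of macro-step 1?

macro 1: S0 reads c1=1 → after 1×micro: 3; S1 reads c2=3 → after 1×micro: 0; S2 reads c1=0 → after 1×micro: 0 ⇒ (c0=3, c1=0, c2=0)
macro 2: S0 reads c1=0 → after 1×micro: 3/2; S1 reads c2=0 → after 1×micro: 0; S2 reads c1=0 → after 1×micro: 0 ⇒ (c0=3/2, c1=0, c2=0)
macro 3: S0 reads c1=0 → after 1×micro: 3/4; S1 reads c2=0 → after 1×micro: 0; S2 reads c1=0 → after 1×micro: 0 ⇒ (c0=3/4, c1=0, c2=0)
macro 4: S0 reads c1=0 → after 1×micro: 3/8; S1 reads c2=0 → after 1×micro: 0; S2 reads c1=0 → after 1×micro: 0 ⇒ (c0=3/8, c1=0, c2=0)
macro 5: S0 reads c1=0 → after 1×micro: 3/16; S1 reads c2=0 → after 1×micro: 0; S2 reads c1=0 → after 1×micro: 0 ⇒ (c0=3/16, c1=0, c2=0)

S0 state at macro-step 1 = 3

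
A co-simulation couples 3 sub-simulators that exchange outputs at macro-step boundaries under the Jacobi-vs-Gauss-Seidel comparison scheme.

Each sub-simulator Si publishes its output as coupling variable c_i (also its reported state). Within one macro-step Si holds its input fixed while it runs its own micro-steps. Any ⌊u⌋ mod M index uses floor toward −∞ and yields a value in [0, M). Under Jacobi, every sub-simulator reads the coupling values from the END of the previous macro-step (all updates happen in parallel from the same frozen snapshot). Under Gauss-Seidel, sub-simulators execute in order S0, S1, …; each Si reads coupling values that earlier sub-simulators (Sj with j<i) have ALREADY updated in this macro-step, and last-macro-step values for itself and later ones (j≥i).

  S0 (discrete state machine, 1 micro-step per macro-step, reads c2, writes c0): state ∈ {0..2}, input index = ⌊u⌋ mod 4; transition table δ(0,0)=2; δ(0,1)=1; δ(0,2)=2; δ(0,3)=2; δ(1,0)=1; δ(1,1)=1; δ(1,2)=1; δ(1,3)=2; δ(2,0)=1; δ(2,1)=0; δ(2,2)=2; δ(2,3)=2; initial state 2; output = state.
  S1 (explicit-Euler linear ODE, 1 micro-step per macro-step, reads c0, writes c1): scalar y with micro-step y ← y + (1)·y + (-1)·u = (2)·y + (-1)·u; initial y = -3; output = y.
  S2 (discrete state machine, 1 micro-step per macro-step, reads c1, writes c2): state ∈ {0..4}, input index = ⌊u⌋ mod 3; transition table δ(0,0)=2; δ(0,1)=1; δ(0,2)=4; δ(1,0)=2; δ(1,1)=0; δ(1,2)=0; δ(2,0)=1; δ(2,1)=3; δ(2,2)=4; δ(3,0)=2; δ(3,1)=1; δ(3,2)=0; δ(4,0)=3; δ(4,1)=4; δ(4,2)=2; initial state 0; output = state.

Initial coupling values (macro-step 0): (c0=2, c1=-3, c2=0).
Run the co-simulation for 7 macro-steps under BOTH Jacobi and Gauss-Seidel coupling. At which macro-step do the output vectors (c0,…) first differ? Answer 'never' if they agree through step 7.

[Jacobi] macro 1: S0 reads c2=0 → after 1×micro: 1; S1 reads c0=2 → after 1×micro: -8; S2 reads c1=-3 → after 1×micro: 2 ⇒ (c0=1, c1=-8, c2=2)
[Jacobi] macro 2: S0 reads c2=2 → after 1×micro: 1; S1 reads c0=1 → after 1×micro: -17; S2 reads c1=-8 → after 1×micro: 3 ⇒ (c0=1, c1=-17, c2=3)
[Jacobi] macro 3: S0 reads c2=3 → after 1×micro: 2; S1 reads c0=1 → after 1×micro: -35; S2 reads c1=-17 → after 1×micro: 1 ⇒ (c0=2, c1=-35, c2=1)
[Jacobi] macro 4: S0 reads c2=1 → after 1×micro: 0; S1 reads c0=2 → after 1×micro: -72; S2 reads c1=-35 → after 1×micro: 0 ⇒ (c0=0, c1=-72, c2=0)
[Jacobi] macro 5: S0 reads c2=0 → after 1×micro: 2; S1 reads c0=0 → after 1×micro: -144; S2 reads c1=-72 → after 1×micro: 2 ⇒ (c0=2, c1=-144, c2=2)
[Jacobi] macro 6: S0 reads c2=2 → after 1×micro: 2; S1 reads c0=2 → after 1×micro: -290; S2 reads c1=-144 → after 1×micro: 1 ⇒ (c0=2, c1=-290, c2=1)
[Jacobi] macro 7: S0 reads c2=1 → after 1×micro: 0; S1 reads c0=2 → after 1×micro: -582; S2 reads c1=-290 → after 1×micro: 0 ⇒ (c0=0, c1=-582, c2=0)
[Gauss-Seidel] macro 1: S0 reads c2=0 → after 1×micro: 1; S1 reads c0=1 → after 1×micro: -7; S2 reads c1=-7 → after 1×micro: 4 ⇒ (c0=1, c1=-7, c2=4)
[Gauss-Seidel] macro 2: S0 reads c2=4 → after 1×micro: 1; S1 reads c0=1 → after 1×micro: -15; S2 reads c1=-15 → after 1×micro: 3 ⇒ (c0=1, c1=-15, c2=3)
[Gauss-Seidel] macro 3: S0 reads c2=3 → after 1×micro: 2; S1 reads c0=2 → after 1×micro: -32; S2 reads c1=-32 → after 1×micro: 1 ⇒ (c0=2, c1=-32, c2=1)
[Gauss-Seidel] macro 4: S0 reads c2=1 → after 1×micro: 0; S1 reads c0=0 → after 1×micro: -64; S2 reads c1=-64 → after 1×micro: 0 ⇒ (c0=0, c1=-64, c2=0)
[Gauss-Seidel] macro 5: S0 reads c2=0 → after 1×micro: 2; S1 reads c0=2 → after 1×micro: -130; S2 reads c1=-130 → after 1×micro: 4 ⇒ (c0=2, c1=-130, c2=4)
[Gauss-Seidel] macro 6: S0 reads c2=4 → after 1×micro: 1; S1 reads c0=1 → after 1×micro: -261; S2 reads c1=-261 → after 1×micro: 3 ⇒ (c0=1, c1=-261, c2=3)
[Gauss-Seidel] macro 7: S0 reads c2=3 → after 1×micro: 2; S1 reads c0=2 → after 1×micro: -524; S2 reads c1=-524 → after 1×micro: 1 ⇒ (c0=2, c1=-524, c2=1)

first divergence at macro-step: 1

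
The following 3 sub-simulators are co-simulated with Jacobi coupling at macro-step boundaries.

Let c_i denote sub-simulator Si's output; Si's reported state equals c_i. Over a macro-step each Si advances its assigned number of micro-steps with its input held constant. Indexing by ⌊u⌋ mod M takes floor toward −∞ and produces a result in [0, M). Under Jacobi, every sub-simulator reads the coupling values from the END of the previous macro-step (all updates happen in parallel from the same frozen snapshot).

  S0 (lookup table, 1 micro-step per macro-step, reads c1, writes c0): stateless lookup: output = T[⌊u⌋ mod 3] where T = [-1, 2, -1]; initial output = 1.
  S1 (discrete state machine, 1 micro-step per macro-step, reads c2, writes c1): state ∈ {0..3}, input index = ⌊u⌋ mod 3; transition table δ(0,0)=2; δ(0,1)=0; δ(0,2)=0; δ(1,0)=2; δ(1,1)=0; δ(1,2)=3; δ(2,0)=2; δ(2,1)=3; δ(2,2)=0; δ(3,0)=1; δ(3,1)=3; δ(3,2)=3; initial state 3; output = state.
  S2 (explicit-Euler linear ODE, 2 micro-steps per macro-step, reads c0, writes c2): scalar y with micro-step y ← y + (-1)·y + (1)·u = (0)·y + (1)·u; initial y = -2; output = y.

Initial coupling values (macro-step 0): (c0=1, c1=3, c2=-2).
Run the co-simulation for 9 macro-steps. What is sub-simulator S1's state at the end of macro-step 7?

macro 1: S0 reads c1=3 → after 1×micro: -1; S1 reads c2=-2 → after 1×micro: 3; S2 reads c0=1 → after 2×micro: 1 ⇒ (c0=-1, c1=3, c2=1)
macro 2: S0 reads c1=3 → after 1×micro: -1; S1 reads c2=1 → after 1×micro: 3; S2 reads c0=-1 → after 2×micro: -1 ⇒ (c0=-1, c1=3, c2=-1)
macro 3: S0 reads c1=3 → after 1×micro: -1; S1 reads c2=-1 → after 1×micro: 3; S2 reads c0=-1 → after 2×micro: -1 ⇒ (c0=-1, c1=3, c2=-1)
macro 4: S0 reads c1=3 → after 1×micro: -1; S1 reads c2=-1 → after 1×micro: 3; S2 reads c0=-1 → after 2×micro: -1 ⇒ (c0=-1, c1=3, c2=-1)
macro 5: S0 reads c1=3 → after 1×micro: -1; S1 reads c2=-1 → after 1×micro: 3; S2 reads c0=-1 → after 2×micro: -1 ⇒ (c0=-1, c1=3, c2=-1)
macro 6: S0 reads c1=3 → after 1×micro: -1; S1 reads c2=-1 → after 1×micro: 3; S2 reads c0=-1 → after 2×micro: -1 ⇒ (c0=-1, c1=3, c2=-1)
macro 7: S0 reads c1=3 → after 1×micro: -1; S1 reads c2=-1 → after 1×micro: 3; S2 reads c0=-1 → after 2×micro: -1 ⇒ (c0=-1, c1=3, c2=-1)
macro 8: S0 reads c1=3 → after 1×micro: -1; S1 reads c2=-1 → after 1×micro: 3; S2 reads c0=-1 → after 2×micro: -1 ⇒ (c0=-1, c1=3, c2=-1)
macro 9: S0 reads c1=3 → after 1×micro: -1; S1 reads c2=-1 → after 1×micro: 3; S2 reads c0=-1 → after 2×micro: -1 ⇒ (c0=-1, c1=3, c2=-1)

S1 state at macro-step 7 = 3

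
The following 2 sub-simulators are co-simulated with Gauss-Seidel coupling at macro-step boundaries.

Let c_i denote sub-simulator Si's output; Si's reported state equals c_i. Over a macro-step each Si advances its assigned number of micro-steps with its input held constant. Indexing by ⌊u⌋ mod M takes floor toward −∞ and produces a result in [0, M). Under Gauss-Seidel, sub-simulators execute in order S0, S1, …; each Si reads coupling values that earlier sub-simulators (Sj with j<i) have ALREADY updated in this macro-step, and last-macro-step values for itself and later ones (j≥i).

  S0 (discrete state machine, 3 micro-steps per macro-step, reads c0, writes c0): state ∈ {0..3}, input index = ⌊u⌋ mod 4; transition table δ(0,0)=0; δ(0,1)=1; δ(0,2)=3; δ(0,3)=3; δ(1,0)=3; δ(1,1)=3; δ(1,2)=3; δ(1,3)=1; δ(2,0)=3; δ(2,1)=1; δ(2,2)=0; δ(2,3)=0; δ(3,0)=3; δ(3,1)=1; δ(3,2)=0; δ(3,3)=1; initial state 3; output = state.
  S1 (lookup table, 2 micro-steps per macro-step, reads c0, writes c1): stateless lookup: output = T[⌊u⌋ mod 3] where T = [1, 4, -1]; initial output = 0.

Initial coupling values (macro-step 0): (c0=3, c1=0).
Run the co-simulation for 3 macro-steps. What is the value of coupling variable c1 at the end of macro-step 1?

macro 1: S0 reads c0=3 → after 3×micro: 1; S1 reads c0=1 → after 2×micro: 4 ⇒ (c0=1, c1=4)
macro 2: S0 reads c0=1 → after 3×micro: 3; S1 reads c0=3 → after 2×micro: 1 ⇒ (c0=3, c1=1)
macro 3: S0 reads c0=3 → after 3×micro: 1; S1 reads c0=1 → after 2×micro: 4 ⇒ (c0=1, c1=4)

c1 at macro-step 1 = 4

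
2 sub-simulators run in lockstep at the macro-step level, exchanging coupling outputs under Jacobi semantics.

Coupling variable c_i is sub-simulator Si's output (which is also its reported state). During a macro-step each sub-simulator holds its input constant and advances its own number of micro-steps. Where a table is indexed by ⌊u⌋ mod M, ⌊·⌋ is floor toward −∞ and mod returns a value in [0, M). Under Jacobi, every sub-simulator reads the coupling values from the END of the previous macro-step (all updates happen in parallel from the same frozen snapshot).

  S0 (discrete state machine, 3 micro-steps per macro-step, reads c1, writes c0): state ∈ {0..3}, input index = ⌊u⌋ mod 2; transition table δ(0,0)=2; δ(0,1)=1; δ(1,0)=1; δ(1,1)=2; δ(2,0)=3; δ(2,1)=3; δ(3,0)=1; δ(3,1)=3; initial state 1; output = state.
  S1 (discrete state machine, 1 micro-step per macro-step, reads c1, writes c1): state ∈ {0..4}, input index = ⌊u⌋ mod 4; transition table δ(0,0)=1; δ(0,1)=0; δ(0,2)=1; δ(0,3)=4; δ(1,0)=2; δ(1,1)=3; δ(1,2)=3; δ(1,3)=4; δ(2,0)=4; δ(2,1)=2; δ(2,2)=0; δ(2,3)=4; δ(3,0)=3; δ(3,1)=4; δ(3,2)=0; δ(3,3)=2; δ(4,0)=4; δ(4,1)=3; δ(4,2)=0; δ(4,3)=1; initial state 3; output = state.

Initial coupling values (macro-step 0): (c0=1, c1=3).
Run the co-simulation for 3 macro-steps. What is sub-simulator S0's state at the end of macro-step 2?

macro 1: S0 reads c1=3 → after 3×micro: 3; S1 reads c1=3 → after 1×micro: 2 ⇒ (c0=3, c1=2)
macro 2: S0 reads c1=2 → after 3×micro: 1; S1 reads c1=2 → after 1×micro: 0 ⇒ (c0=1, c1=0)
macro 3: S0 reads c1=0 → after 3×micro: 1; S1 reads c1=0 → after 1×micro: 1 ⇒ (c0=1, c1=1)

S0 state at macro-step 2 = 1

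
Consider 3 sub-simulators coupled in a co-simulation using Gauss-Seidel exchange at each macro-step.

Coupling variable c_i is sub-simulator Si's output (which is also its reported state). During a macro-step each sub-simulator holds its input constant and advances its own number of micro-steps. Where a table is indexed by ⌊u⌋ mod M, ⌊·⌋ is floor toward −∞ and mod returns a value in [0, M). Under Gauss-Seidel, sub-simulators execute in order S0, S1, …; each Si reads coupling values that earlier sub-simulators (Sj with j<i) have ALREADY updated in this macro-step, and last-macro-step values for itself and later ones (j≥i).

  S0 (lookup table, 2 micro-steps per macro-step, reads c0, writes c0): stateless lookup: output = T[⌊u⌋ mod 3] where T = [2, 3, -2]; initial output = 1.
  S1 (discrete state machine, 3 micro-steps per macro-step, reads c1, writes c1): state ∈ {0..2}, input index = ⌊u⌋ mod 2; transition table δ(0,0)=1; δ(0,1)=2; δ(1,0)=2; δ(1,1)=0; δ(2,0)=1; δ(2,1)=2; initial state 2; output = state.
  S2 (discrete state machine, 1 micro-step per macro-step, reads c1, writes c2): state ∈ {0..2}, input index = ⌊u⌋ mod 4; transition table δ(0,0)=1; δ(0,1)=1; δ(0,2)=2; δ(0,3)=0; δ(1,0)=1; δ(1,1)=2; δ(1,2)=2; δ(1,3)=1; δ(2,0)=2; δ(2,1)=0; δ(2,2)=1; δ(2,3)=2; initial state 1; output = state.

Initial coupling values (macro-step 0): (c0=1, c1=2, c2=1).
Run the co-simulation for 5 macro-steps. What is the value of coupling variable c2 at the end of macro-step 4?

macro 1: S0 reads c0=1 → after 2×micro: 3; S1 reads c1=2 → after 3×micro: 1; S2 reads c1=1 → after 1×micro: 2 ⇒ (c0=3, c1=1, c2=2)
macro 2: S0 reads c0=3 → after 2×micro: 2; S1 reads c1=1 → after 3×micro: 2; S2 reads c1=2 → after 1×micro: 1 ⇒ (c0=2, c1=2, c2=1)
macro 3: S0 reads c0=2 → after 2×micro: -2; S1 reads c1=2 → after 3×micro: 1; S2 reads c1=1 → after 1×micro: 2 ⇒ (c0=-2, c1=1, c2=2)
macro 4: S0 reads c0=-2 → after 2×micro: 3; S1 reads c1=1 → after 3×micro: 2; S2 reads c1=2 → after 1×micro: 1 ⇒ (c0=3, c1=2, c2=1)
macro 5: S0 reads c0=3 → after 2×micro: 2; S1 reads c1=2 → after 3×micro: 1; S2 reads c1=1 → after 1×micro: 2 ⇒ (c0=2, c1=1, c2=2)

c2 at macro-step 4 = 1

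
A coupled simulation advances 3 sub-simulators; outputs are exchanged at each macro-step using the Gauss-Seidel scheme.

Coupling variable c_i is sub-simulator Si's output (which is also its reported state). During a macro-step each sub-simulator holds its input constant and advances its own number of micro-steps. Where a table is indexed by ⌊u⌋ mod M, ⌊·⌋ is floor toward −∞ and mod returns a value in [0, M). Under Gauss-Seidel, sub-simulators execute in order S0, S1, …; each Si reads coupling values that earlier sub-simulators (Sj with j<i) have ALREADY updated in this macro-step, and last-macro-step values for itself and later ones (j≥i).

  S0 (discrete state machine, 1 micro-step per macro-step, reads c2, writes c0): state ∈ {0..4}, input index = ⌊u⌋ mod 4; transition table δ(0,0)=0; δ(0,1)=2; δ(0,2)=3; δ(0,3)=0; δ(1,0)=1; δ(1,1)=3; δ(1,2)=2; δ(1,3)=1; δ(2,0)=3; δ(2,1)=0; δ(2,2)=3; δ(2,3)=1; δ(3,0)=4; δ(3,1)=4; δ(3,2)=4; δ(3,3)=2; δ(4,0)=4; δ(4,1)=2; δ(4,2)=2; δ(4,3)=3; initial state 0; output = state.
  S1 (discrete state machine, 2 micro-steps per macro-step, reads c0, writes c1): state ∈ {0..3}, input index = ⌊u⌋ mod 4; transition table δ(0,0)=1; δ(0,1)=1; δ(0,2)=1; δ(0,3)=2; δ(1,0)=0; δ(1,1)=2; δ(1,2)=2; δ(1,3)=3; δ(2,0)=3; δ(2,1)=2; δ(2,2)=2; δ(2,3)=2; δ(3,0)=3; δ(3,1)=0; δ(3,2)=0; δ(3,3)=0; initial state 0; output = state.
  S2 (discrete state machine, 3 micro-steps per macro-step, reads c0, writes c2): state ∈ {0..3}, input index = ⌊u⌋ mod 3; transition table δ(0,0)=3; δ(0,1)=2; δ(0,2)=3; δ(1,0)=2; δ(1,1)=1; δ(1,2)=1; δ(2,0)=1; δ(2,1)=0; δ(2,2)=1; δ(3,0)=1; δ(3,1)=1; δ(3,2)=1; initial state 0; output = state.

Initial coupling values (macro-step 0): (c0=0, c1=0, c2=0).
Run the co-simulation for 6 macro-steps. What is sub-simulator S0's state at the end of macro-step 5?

macro 1: S0 reads c2=0 → after 1×micro: 0; S1 reads c0=0 → after 2×micro: 0; S2 reads c0=0 → after 3×micro: 2 ⇒ (c0=0, c1=0, c2=2)
macro 2: S0 reads c2=2 → after 1×micro: 3; S1 reads c0=3 → after 2×micro: 2; S2 reads c0=3 → after 3×micro: 1 ⇒ (c0=3, c1=2, c2=1)
macro 3: S0 reads c2=1 → after 1×micro: 4; S1 reads c0=4 → after 2×micro: 3; S2 reads c0=4 → after 3×micro: 1 ⇒ (c0=4, c1=3, c2=1)
macro 4: S0 reads c2=1 → after 1×micro: 2; S1 reads c0=2 → after 2×micro: 1; S2 reads c0=2 → after 3×micro: 1 ⇒ (c0=2, c1=1, c2=1)
macro 5: S0 reads c2=1 → after 1×micro: 0; S1 reads c0=0 → after 2×micro: 1; S2 reads c0=0 → after 3×micro: 2 ⇒ (c0=0, c1=1, c2=2)
macro 6: S0 reads c2=2 → after 1×micro: 3; S1 reads c0=3 → after 2×micro: 0; S2 reads c0=3 → after 3×micro: 1 ⇒ (c0=3, c1=0, c2=1)

S0 state at macro-step 5 = 0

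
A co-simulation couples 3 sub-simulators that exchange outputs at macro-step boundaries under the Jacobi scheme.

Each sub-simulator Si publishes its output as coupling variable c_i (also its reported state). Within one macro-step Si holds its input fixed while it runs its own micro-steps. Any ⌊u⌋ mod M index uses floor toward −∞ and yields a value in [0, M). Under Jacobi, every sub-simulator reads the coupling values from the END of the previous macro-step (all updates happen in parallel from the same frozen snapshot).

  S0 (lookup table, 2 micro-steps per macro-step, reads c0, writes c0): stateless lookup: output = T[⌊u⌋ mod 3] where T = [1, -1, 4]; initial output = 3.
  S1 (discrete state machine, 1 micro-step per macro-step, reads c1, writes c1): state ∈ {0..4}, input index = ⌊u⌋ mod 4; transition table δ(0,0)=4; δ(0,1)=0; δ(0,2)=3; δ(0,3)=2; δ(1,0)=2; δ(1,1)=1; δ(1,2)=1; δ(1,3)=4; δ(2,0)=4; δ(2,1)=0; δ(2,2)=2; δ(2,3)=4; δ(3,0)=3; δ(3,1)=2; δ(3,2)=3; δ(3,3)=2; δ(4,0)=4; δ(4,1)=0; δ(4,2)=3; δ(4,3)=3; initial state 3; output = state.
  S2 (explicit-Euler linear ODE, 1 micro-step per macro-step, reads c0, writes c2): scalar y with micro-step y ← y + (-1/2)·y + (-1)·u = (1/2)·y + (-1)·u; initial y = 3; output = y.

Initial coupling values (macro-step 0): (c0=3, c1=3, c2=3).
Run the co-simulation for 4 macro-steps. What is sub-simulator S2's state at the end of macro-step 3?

macro 1: S0 reads c0=3 → after 2×micro: 1; S1 reads c1=3 → after 1×micro: 2; S2 reads c0=3 → after 1×micro: -3/2 ⇒ (c0=1, c1=2, c2=-3/2)
macro 2: S0 reads c0=1 → after 2×micro: -1; S1 reads c1=2 → after 1×micro: 2; S2 reads c0=1 → after 1×micro: -7/4 ⇒ (c0=-1, c1=2, c2=-7/4)
macro 3: S0 reads c0=-1 → after 2×micro: 4; S1 reads c1=2 → after 1×micro: 2; S2 reads c0=-1 → after 1×micro: 1/8 ⇒ (c0=4, c1=2, c2=1/8)
macro 4: S0 reads c0=4 → after 2×micro: -1; S1 reads c1=2 → after 1×micro: 2; S2 reads c0=4 → after 1×micro: -63/16 ⇒ (c0=-1, c1=2, c2=-63/16)

S2 state at macro-step 3 = 1/8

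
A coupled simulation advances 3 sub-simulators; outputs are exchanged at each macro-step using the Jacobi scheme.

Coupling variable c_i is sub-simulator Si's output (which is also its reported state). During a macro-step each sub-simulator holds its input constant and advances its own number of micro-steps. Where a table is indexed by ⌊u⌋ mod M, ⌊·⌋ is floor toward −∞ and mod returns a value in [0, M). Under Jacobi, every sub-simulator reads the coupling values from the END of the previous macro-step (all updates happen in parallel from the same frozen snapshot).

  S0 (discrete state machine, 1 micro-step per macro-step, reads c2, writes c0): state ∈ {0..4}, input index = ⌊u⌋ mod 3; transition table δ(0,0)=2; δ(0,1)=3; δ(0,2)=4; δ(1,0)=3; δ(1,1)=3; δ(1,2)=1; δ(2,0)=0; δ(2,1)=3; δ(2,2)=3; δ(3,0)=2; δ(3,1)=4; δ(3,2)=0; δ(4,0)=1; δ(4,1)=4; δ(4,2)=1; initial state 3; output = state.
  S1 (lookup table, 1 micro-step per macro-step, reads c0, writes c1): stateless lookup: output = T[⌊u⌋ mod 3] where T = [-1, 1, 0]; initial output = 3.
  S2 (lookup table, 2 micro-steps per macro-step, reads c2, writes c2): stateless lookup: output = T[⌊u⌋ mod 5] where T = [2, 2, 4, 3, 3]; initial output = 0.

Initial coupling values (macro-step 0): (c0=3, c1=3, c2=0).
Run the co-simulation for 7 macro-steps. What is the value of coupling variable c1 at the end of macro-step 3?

macro 1: S0 reads c2=0 → after 1×micro: 2; S1 reads c0=3 → after 1×micro: -1; S2 reads c2=0 → after 2×micro: 2 ⇒ (c0=2, c1=-1, c2=2)
macro 2: S0 reads c2=2 → after 1×micro: 3; S1 reads c0=2 → after 1×micro: 0; S2 reads c2=2 → after 2×micro: 4 ⇒ (c0=3, c1=0, c2=4)
macro 3: S0 reads c2=4 → after 1×micro: 4; S1 reads c0=3 → after 1×micro: -1; S2 reads c2=4 → after 2×micro: 3 ⇒ (c0=4, c1=-1, c2=3)
macro 4: S0 reads c2=3 → after 1×micro: 1; S1 reads c0=4 → after 1×micro: 1; S2 reads c2=3 → after 2×micro: 3 ⇒ (c0=1, c1=1, c2=3)
macro 5: S0 reads c2=3 → after 1×micro: 3; S1 reads c0=1 → after 1×micro: 1; S2 reads c2=3 → after 2×micro: 3 ⇒ (c0=3, c1=1, c2=3)
macro 6: S0 reads c2=3 → after 1×micro: 2; S1 reads c0=3 → after 1×micro: -1; S2 reads c2=3 → after 2×micro: 3 ⇒ (c0=2, c1=-1, c2=3)
macro 7: S0 reads c2=3 → after 1×micro: 0; S1 reads c0=2 → after 1×micro: 0; S2 reads c2=3 → after 2×micro: 3 ⇒ (c0=0, c1=0, c2=3)

c1 at macro-step 3 = -1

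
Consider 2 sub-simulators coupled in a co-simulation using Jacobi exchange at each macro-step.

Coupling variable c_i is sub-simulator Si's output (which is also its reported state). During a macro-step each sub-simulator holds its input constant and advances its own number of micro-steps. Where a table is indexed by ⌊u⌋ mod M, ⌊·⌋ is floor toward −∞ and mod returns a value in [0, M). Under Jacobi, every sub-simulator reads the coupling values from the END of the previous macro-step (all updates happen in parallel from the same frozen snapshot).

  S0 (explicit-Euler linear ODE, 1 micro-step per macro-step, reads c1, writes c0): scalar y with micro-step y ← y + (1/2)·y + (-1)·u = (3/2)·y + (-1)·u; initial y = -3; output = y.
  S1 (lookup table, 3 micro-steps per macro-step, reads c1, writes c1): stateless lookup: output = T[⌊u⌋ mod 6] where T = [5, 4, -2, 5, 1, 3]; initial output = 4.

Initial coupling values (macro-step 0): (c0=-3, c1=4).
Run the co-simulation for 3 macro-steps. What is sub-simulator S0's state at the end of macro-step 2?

macro 1: S0 reads c1=4 → after 1×micro: -17/2; S1 reads c1=4 → after 3×micro: 1 ⇒ (c0=-17/2, c1=1)
macro 2: S0 reads c1=1 → after 1×micro: -55/4; S1 reads c1=1 → after 3×micro: 4 ⇒ (c0=-55/4, c1=4)
macro 3: S0 reads c1=4 → after 1×micro: -197/8; S1 reads c1=4 → after 3×micro: 1 ⇒ (c0=-197/8, c1=1)

S0 state at macro-step 2 = -55/4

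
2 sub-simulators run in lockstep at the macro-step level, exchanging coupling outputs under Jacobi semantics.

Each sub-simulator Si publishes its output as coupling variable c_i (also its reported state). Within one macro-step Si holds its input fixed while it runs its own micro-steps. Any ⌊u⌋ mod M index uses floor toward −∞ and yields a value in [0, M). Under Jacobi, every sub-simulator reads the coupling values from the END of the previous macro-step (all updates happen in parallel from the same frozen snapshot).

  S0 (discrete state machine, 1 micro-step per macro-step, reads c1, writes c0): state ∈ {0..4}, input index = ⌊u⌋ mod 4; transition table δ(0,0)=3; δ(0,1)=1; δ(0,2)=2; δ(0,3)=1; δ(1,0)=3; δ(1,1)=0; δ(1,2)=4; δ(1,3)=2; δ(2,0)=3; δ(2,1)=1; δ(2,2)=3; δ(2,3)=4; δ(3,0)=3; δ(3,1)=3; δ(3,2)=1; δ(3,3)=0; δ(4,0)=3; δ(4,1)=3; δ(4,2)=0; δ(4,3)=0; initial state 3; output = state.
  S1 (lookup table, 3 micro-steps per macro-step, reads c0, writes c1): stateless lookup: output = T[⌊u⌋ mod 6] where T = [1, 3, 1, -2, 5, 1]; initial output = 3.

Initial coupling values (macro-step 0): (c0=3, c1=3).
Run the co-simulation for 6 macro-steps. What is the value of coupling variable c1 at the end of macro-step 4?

c1 at macro-step 4 = 3

macro 1: S0 reads c1=3 → after 1×micro: 0; S1 reads c0=3 → after 3×micro: -2 ⇒ (c0=0, c1=-2)
macro 2: S0 reads c1=-2 → after 1×micro: 2; S1 reads c0=0 → after 3×micro: 1 ⇒ (c0=2, c1=1)
macro 3: S0 reads c1=1 → after 1×micro: 1; S1 reads c0=2 → after 3×micro: 1 ⇒ (c0=1, c1=1)
macro 4: S0 reads c1=1 → after 1×micro: 0; S1 reads c0=1 → after 3×micro: 3 ⇒ (c0=0, c1=3)
macro 5: S0 reads c1=3 → after 1×micro: 1; S1 reads c0=0 → after 3×micro: 1 ⇒ (c0=1, c1=1)
macro 6: S0 reads c1=1 → after 1×micro: 0; S1 reads c0=1 → after 3×micro: 3 ⇒ (c0=0, c1=3)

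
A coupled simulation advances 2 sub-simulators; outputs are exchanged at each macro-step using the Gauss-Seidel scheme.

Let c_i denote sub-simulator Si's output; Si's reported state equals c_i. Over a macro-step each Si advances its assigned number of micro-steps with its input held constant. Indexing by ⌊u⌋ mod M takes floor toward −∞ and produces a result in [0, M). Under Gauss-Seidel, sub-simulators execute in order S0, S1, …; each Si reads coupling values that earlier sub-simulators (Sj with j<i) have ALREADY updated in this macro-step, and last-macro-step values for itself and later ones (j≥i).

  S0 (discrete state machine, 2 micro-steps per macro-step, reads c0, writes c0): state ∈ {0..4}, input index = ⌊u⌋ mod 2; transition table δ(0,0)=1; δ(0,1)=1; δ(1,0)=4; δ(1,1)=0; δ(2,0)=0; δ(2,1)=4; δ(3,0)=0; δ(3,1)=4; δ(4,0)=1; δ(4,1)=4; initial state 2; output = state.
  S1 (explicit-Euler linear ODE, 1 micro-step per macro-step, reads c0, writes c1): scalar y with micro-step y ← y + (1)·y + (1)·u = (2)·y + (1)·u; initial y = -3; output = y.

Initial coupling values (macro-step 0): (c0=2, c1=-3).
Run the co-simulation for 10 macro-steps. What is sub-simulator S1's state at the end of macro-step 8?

S1 state at macro-step 8 = -513

macro 1: S0 reads c0=2 → after 2×micro: 1; S1 reads c0=1 → after 1×micro: -5 ⇒ (c0=1, c1=-5)
macro 2: S0 reads c0=1 → after 2×micro: 1; S1 reads c0=1 → after 1×micro: -9 ⇒ (c0=1, c1=-9)
macro 3: S0 reads c0=1 → after 2×micro: 1; S1 reads c0=1 → after 1×micro: -17 ⇒ (c0=1, c1=-17)
macro 4: S0 reads c0=1 → after 2×micro: 1; S1 reads c0=1 → after 1×micro: -33 ⇒ (c0=1, c1=-33)
macro 5: S0 reads c0=1 → after 2×micro: 1; S1 reads c0=1 → after 1×micro: -65 ⇒ (c0=1, c1=-65)
macro 6: S0 reads c0=1 → after 2×micro: 1; S1 reads c0=1 → after 1×micro: -129 ⇒ (c0=1, c1=-129)
macro 7: S0 reads c0=1 → after 2×micro: 1; S1 reads c0=1 → after 1×micro: -257 ⇒ (c0=1, c1=-257)
macro 8: S0 reads c0=1 → after 2×micro: 1; S1 reads c0=1 → after 1×micro: -513 ⇒ (c0=1, c1=-513)
macro 9: S0 reads c0=1 → after 2×micro: 1; S1 reads c0=1 → after 1×micro: -1025 ⇒ (c0=1, c1=-1025)
macro 10: S0 reads c0=1 → after 2×micro: 1; S1 reads c0=1 → after 1×micro: -2049 ⇒ (c0=1, c1=-2049)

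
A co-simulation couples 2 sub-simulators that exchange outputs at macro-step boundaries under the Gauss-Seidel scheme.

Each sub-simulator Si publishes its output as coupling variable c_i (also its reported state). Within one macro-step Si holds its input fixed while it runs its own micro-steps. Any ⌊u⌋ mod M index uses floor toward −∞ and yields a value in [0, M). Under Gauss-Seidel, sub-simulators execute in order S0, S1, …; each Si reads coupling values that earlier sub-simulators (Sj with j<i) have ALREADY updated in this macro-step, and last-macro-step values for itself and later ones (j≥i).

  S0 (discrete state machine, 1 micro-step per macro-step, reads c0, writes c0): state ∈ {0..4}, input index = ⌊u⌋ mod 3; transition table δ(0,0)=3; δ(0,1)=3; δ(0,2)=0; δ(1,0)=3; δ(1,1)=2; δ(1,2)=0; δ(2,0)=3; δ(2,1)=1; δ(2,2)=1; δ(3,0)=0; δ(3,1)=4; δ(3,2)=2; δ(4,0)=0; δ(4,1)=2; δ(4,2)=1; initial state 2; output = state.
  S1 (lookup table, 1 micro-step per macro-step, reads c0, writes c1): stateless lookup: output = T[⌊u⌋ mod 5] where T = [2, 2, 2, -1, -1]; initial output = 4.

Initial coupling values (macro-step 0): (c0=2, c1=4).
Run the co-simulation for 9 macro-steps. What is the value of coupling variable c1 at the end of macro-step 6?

macro 1: S0 reads c0=2 → after 1×micro: 1; S1 reads c0=1 → after 1×micro: 2 ⇒ (c0=1, c1=2)
macro 2: S0 reads c0=1 → after 1×micro: 2; S1 reads c0=2 → after 1×micro: 2 ⇒ (c0=2, c1=2)
macro 3: S0 reads c0=2 → after 1×micro: 1; S1 reads c0=1 → after 1×micro: 2 ⇒ (c0=1, c1=2)
macro 4: S0 reads c0=1 → after 1×micro: 2; S1 reads c0=2 → after 1×micro: 2 ⇒ (c0=2, c1=2)
macro 5: S0 reads c0=2 → after 1×micro: 1; S1 reads c0=1 → after 1×micro: 2 ⇒ (c0=1, c1=2)
macro 6: S0 reads c0=1 → after 1×micro: 2; S1 reads c0=2 → after 1×micro: 2 ⇒ (c0=2, c1=2)
macro 7: S0 reads c0=2 → after 1×micro: 1; S1 reads c0=1 → after 1×micro: 2 ⇒ (c0=1, c1=2)
macro 8: S0 reads c0=1 → after 1×micro: 2; S1 reads c0=2 → after 1×micro: 2 ⇒ (c0=2, c1=2)
macro 9: S0 reads c0=2 → after 1×micro: 1; S1 reads c0=1 → after 1×micro: 2 ⇒ (c0=1, c1=2)

c1 at macro-step 6 = 2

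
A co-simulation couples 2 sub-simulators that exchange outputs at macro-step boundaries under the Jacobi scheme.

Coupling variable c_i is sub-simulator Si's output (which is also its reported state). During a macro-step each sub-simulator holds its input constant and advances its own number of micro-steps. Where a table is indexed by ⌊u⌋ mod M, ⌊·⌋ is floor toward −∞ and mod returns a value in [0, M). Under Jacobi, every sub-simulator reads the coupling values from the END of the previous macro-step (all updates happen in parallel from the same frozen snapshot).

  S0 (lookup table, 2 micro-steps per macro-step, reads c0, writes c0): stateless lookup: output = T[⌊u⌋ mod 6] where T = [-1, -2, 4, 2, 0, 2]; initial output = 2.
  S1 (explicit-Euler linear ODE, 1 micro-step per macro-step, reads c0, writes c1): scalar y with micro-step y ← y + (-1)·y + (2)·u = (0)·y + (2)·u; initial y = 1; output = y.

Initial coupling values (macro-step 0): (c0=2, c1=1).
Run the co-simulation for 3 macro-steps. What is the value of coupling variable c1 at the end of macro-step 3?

c1 at macro-step 3 = 0

macro 1: S0 reads c0=2 → after 2×micro: 4; S1 reads c0=2 → after 1×micro: 4 ⇒ (c0=4, c1=4)
macro 2: S0 reads c0=4 → after 2×micro: 0; S1 reads c0=4 → after 1×micro: 8 ⇒ (c0=0, c1=8)
macro 3: S0 reads c0=0 → after 2×micro: -1; S1 reads c0=0 → after 1×micro: 0 ⇒ (c0=-1, c1=0)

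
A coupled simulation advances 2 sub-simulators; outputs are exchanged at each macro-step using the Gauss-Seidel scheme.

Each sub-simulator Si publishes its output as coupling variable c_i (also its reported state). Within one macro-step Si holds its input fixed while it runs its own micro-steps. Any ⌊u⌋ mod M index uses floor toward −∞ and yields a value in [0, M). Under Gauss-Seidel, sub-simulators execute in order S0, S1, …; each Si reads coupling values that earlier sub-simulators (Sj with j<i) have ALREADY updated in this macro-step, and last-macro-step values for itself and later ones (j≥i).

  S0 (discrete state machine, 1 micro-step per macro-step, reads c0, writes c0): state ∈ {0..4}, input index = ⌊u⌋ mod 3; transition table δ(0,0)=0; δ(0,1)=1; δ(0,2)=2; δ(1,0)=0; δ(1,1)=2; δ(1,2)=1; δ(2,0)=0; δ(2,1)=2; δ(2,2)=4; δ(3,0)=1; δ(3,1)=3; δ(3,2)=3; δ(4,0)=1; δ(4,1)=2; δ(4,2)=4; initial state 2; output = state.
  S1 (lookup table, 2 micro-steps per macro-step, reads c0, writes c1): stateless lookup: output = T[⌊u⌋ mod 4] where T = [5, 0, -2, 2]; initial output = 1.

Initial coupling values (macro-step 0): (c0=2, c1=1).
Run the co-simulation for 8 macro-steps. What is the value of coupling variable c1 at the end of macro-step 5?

c1 at macro-step 5 = 5

macro 1: S0 reads c0=2 → after 1×micro: 4; S1 reads c0=4 → after 2×micro: 5 ⇒ (c0=4, c1=5)
macro 2: S0 reads c0=4 → after 1×micro: 2; S1 reads c0=2 → after 2×micro: -2 ⇒ (c0=2, c1=-2)
macro 3: S0 reads c0=2 → after 1×micro: 4; S1 reads c0=4 → after 2×micro: 5 ⇒ (c0=4, c1=5)
macro 4: S0 reads c0=4 → after 1×micro: 2; S1 reads c0=2 → after 2×micro: -2 ⇒ (c0=2, c1=-2)
macro 5: S0 reads c0=2 → after 1×micro: 4; S1 reads c0=4 → after 2×micro: 5 ⇒ (c0=4, c1=5)
macro 6: S0 reads c0=4 → after 1×micro: 2; S1 reads c0=2 → after 2×micro: -2 ⇒ (c0=2, c1=-2)
macro 7: S0 reads c0=2 → after 1×micro: 4; S1 reads c0=4 → after 2×micro: 5 ⇒ (c0=4, c1=5)
macro 8: S0 reads c0=4 → after 1×micro: 2; S1 reads c0=2 → after 2×micro: -2 ⇒ (c0=2, c1=-2)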